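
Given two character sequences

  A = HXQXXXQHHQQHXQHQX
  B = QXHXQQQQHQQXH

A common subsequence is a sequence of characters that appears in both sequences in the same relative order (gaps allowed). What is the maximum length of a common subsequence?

Pick H at A[1]=B[3], X at A[2]=B[4], Q at A[3]=B[5], Q at A[7]=B[6], Q at A[10]=B[7], Q at A[11]=B[8], H at A[12]=B[9], Q at A[14]=B[10], Q at A[16]=B[11], X at A[17]=B[12]; all 10 characters appear in both, in order. dp[17][13] = 10 confirms this is the maximum.

10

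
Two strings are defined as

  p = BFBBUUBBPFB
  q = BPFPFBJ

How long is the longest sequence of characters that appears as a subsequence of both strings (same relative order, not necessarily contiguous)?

Match B at p[1]=q[1]; then F at p[2]=q[3]; then P at p[9]=q[4]; then F at p[10]=q[5]; then B at p[11]=q[6] — 5 characters in the same relative order in both. The LCS DP gives dp[11][7] = 5, so this is optimal.

5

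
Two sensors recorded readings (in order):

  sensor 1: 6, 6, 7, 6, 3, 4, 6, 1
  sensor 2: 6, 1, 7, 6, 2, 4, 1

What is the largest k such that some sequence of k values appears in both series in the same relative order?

Let dp[i][j] be the LCS length of the first i values of sensor 1 and the first j values of sensor 2. dp[i][j] = dp[i-1][j-1]+1 when the i-th and j-th values match, else max(dp[i-1][j], dp[i][j-1]).
    ·  6  1  7  6  2  4  1
 ·  0  0  0  0  0  0  0  0
 6  0  1  1  1  1  1  1  1
 6  0  1  1  1  2  2  2  2
 7  0  1  1  2  2  2  2  2
 6  0  1  1  2  3  3  3  3
 3  0  1  1  2  3  3  3  3
 4  0  1  1  2  3  3  4  4
 6  0  1  1  2  3  3  4  4
 1  0  1  2  2  3  3  4  5
dp[8][7] = 5. One LCS (by backtracking along matches): 6, 7, 6, 4, 1.

5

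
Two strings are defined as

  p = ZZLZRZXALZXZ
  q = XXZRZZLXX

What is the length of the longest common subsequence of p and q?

5

Let dp[i][j] be the LCS length of the first i characters of p and the first j characters of q. dp[i][j] = dp[i-1][j-1]+1 when the i-th and j-th characters match, else max(dp[i-1][j], dp[i][j-1]).
    ·  X  X  Z  R  Z  Z  L  X  X
 ·  0  0  0  0  0  0  0  0  0  0
 Z  0  0  0  1  1  1  1  1  1  1
 Z  0  0  0  1  1  2  2  2  2  2
 L  0  0  0  1  1  2  2  3  3  3
 Z  0  0  0  1  1  2  3  3  3  3
 R  0  0  0  1  2  2  3  3  3  3
 Z  0  0  0  1  2  3  3  3  3  3
 X  0  1  1  1  2  3  3  3  4  4
 A  0  1  1  1  2  3  3  3  4  4
 L  0  1  1  1  2  3  3  4  4  4
 Z  0  1  1  2  2  3  4  4  4  4
 X  0  1  2  2  2  3  4  4  5  5
 Z  0  1  2  3  3  3  4  4  5  5
dp[12][9] = 5. One LCS (by backtracking along matches): ZZLXX.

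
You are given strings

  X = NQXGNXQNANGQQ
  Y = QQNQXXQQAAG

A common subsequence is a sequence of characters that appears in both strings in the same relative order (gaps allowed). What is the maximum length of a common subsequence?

7

Let dp[i][j] be the LCS length of the first i characters of X and the first j characters of Y. dp[i][j] = dp[i-1][j-1]+1 when the i-th and j-th characters match, else max(dp[i-1][j], dp[i][j-1]).
    ·  Q  Q  N  Q  X  X  Q  Q  A  A  G
 ·  0  0  0  0  0  0  0  0  0  0  0  0
 N  0  0  0  1  1  1  1  1  1  1  1  1
 Q  0  1  1  1  2  2  2  2  2  2  2  2
 X  0  1  1  1  2  3  3  3  3  3  3  3
 G  0  1  1  1  2  3  3  3  3  3  3  4
 N  0  1  1  2  2  3  3  3  3  3  3  4
 X  0  1  1  2  2  3  4  4  4  4  4  4
 Q  0  1  2  2  3  3  4  5  5  5  5  5
 N  0  1  2  3  3  3  4  5  5  5  5  5
 A  0  1  2  3  3  3  4  5  5  6  6  6
 N  0  1  2  3  3  3  4  5  5  6  6  6
 G  0  1  2  3  3  3  4  5  5  6  6  7
 Q  0  1  2  3  4  4  4  5  6  6  6  7
 Q  0  1  2  3  4  4  4  5  6  6  6  7
dp[13][11] = 7. One LCS (by backtracking along matches): NQXXQAG.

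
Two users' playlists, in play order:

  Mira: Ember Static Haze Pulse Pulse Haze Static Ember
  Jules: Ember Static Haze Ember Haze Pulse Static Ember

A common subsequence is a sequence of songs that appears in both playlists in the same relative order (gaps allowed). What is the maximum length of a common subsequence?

Pick Ember [1,1] → Static [2,2] → Haze [3,5] → Pulse [5,6] → Static [7,7] → Ember [8,8]; all 6 songs appear in both, in order. Since dp[8][8] = 6, nothing longer is possible.

6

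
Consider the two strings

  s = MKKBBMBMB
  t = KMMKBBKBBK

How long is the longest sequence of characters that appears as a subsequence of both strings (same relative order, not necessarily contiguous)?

Match M (s #1, t #3), then K (s #3, t #4), then B (s #4, t #5), then B (s #5, t #6), then B (s #7, t #8), then B (s #9, t #9) — 6 characters in the same relative order in both. The LCS DP gives dp[9][10] = 6, so this is optimal.

6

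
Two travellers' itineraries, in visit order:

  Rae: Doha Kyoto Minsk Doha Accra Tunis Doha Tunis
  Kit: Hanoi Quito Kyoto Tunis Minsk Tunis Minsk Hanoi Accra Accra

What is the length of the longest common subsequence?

Match Kyoto at Rae[2]=Kit[3], then Minsk at Rae[3]=Kit[7], then Accra at Rae[5]=Kit[10] — 3 stops in the same relative order in both. The LCS DP gives dp[8][10] = 3, so this is optimal.

3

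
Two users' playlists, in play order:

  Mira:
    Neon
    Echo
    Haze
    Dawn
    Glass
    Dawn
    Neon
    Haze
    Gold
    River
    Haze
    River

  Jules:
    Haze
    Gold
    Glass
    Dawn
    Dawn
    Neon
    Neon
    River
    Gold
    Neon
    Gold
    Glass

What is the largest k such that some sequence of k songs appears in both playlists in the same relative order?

5

Taking Haze at Mira[3]=Jules[1]; then Dawn at Mira[4]=Jules[4]; then Dawn at Mira[6]=Jules[5]; then Neon at Mira[7]=Jules[10]; then Gold at Mira[9]=Jules[11] gives a common subsequence of length 5. The LCS DP gives dp[12][12] = 5, so this is optimal.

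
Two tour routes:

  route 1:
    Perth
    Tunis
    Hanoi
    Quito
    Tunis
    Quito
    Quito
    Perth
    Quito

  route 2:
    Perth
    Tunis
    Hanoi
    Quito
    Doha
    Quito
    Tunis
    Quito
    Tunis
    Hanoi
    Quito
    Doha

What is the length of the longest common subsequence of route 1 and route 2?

Pick Perth (route 1 #1, route 2 #1); then Tunis (route 1 #2, route 2 #2); then Hanoi (route 1 #3, route 2 #3); then Quito (route 1 #4, route 2 #6); then Tunis (route 1 #5, route 2 #7); then Quito (route 1 #6, route 2 #8); then Quito (route 1 #7, route 2 #11); all 7 stops appear in both, in order. dp[9][12] = 7 confirms this is the maximum.

7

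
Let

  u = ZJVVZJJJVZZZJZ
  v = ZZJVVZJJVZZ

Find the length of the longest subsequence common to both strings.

10

Taking Z [1,2] → J [2,3] → V [3,4] → V [4,5] → Z [5,6] → J [7,7] → J [8,8] → V [9,9] → Z [12,10] → Z [14,11] gives a common subsequence of length 10. Since dp[14][11] = 10, nothing longer is possible.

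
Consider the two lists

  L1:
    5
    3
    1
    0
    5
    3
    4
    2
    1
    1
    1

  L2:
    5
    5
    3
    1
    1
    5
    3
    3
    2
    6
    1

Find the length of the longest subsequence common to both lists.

7

Let dp[i][j] be the LCS length of the first i values of L1 and the first j values of L2. dp[i][j] = dp[i-1][j-1]+1 when the i-th and j-th values match, else max(dp[i-1][j], dp[i][j-1]).
    ·  5  5  3  1  1  5  3  3  2  6  1
 ·  0  0  0  0  0  0  0  0  0  0  0  0
 5  0  1  1  1  1  1  1  1  1  1  1  1
 3  0  1  1  2  2  2  2  2  2  2  2  2
 1  0  1  1  2  3  3  3  3  3  3  3  3
 0  0  1  1  2  3  3  3  3  3  3  3  3
 5  0  1  2  2  3  3  4  4  4  4  4  4
 3  0  1  2  3  3  3  4  5  5  5  5  5
 4  0  1  2  3  3  3  4  5  5  5  5  5
 2  0  1  2  3  3  3  4  5  5  6  6  6
 1  0  1  2  3  4  4  4  5  5  6  6  7
 1  0  1  2  3  4  5  5  5  5  6  6  7
 1  0  1  2  3  4  5  5  5  5  6  6  7
dp[11][11] = 7. One LCS (by backtracking along matches): 5, 3, 1, 5, 3, 2, 1.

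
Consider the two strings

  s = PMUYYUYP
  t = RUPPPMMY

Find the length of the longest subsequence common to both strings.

Pick P at s[1]=t[5]; then M at s[2]=t[7]; then Y at s[7]=t[8]; all 3 characters appear in both, in order, and the DP table's final entry dp[8][8] is also 3, so no common subsequence is longer.

3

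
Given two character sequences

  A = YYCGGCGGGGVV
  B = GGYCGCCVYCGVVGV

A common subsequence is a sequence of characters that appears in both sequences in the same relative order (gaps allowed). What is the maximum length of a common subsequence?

7

One common subsequence of length 7: Y (A #2, B #3), C (A #3, B #4), G (A #4, B #5), C (A #6, B #10), G (A #7, B #11), G (A #10, B #14), V (A #12, B #15). dp[12][15] = 7 confirms this is the maximum.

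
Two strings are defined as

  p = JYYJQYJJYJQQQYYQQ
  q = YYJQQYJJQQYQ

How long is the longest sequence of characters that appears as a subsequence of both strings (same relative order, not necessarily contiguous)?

Match Y (p #2, q #1), then Y (p #3, q #2), then J (p #4, q #3), then Q (p #5, q #5), then Y (p #6, q #6), then J (p #8, q #7), then J (p #10, q #8), then Q (p #12, q #9), then Q (p #13, q #10), then Y (p #15, q #11), then Q (p #17, q #12) — 11 characters in the same relative order in both. dp[17][12] = 11 confirms this is the maximum.

11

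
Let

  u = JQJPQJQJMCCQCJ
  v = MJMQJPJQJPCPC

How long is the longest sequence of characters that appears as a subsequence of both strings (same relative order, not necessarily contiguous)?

9

Taking J [1,2] → Q [2,4] → J [3,5] → P [4,6] → J [6,7] → Q [7,8] → J [8,9] → C [10,11] → C [13,13] gives a common subsequence of length 9. dp[14][13] = 9 confirms this is the maximum.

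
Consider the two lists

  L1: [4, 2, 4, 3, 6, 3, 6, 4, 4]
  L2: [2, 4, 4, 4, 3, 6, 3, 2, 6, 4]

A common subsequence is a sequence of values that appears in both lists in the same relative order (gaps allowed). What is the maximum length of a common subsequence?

Let dp[i][j] be the LCS length of the first i values of L1 and the first j values of L2. dp[i][j] = dp[i-1][j-1]+1 when the i-th and j-th values match, else max(dp[i-1][j], dp[i][j-1]).
    ·  2  4  4  4  3  6  3  2  6  4
 ·  0  0  0  0  0  0  0  0  0  0  0
 4  0  0  1  1  1  1  1  1  1  1  1
 2  0  1  1  1  1  1  1  1  2  2  2
 4  0  1  2  2  2  2  2  2  2  2  3
 3  0  1  2  2  2  3  3  3  3  3  3
 6  0  1  2  2  2  3  4  4  4  4  4
 3  0  1  2  2  2  3  4  5  5  5  5
 6  0  1  2  2  2  3  4  5  5  6  6
 4  0  1  2  3  3  3  4  5  5  6  7
 4  0  1  2  3  4  4  4  5  5  6  7
dp[9][10] = 7. One LCS (by backtracking along matches): 4, 4, 3, 6, 3, 6, 4.

7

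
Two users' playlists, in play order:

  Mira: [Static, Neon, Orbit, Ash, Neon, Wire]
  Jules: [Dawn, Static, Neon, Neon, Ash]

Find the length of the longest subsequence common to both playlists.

Match Static (Mira #1, Jules #2), then Neon (Mira #2, Jules #4), then Ash (Mira #4, Jules #5) — 3 songs in the same relative order in both. Since dp[6][5] = 3, nothing longer is possible.

3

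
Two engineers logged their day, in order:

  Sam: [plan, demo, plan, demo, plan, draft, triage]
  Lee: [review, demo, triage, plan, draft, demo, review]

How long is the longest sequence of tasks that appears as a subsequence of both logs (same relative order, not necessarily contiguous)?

Taking demo (Sam #2, Lee #2), plan (Sam #3, Lee #4), demo (Sam #4, Lee #6) gives a common subsequence of length 3. Since dp[7][7] = 3, nothing longer is possible.

3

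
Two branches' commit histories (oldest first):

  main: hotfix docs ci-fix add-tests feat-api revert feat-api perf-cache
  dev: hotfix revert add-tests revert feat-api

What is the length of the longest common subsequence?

Pick hotfix at main[1]=dev[1] → add-tests at main[4]=dev[3] → revert at main[6]=dev[4] → feat-api at main[7]=dev[5]; all 4 commits appear in both, in order. Since dp[8][5] = 4, nothing longer is possible.

4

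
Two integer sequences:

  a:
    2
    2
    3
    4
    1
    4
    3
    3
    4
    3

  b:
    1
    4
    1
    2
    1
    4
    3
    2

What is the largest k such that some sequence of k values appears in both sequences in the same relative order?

Let dp[i][j] be the LCS length of the first i values of a and the first j values of b. dp[i][j] = dp[i-1][j-1]+1 when the i-th and j-th values match, else max(dp[i-1][j], dp[i][j-1]).
    ·  1  4  1  2  1  4  3  2
 ·  0  0  0  0  0  0  0  0  0
 2  0  0  0  0  1  1  1  1  1
 2  0  0  0  0  1  1  1  1  2
 3  0  0  0  0  1  1  1  2  2
 4  0  0  1  1  1  1  2  2  2
 1  0  1  1  2  2  2  2  2  2
 4  0  1  2  2  2  2  3  3  3
 3  0  1  2  2  2  2  3  4  4
 3  0  1  2  2  2  2  3  4  4
 4  0  1  2  2  2  2  3  4  4
 3  0  1  2  2  2  2  3  4  4
dp[10][8] = 4. One LCS (by backtracking along matches): 2, 1, 4, 3.

4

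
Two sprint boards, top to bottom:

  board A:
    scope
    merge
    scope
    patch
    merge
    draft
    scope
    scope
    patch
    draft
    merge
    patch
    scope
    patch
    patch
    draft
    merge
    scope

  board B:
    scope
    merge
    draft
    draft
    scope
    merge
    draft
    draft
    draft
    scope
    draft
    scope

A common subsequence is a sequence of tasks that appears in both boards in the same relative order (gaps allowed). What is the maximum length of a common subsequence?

Pick scope [1,1], merge [2,2], scope [3,5], merge [5,6], draft [6,8], draft [10,9], scope [13,10], draft [16,11], scope [18,12]; all 9 tasks appear in both, in order. dp[18][12] = 9 confirms this is the maximum.

9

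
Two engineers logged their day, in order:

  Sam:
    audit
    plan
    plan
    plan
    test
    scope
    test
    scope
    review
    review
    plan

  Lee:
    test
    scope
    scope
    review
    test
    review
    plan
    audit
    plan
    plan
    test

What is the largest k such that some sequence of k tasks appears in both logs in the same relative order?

6

One common subsequence of length 6: test [5,1]; then scope [6,2]; then scope [8,3]; then review [9,4]; then review [10,6]; then plan [11,10]. dp[11][11] = 6 confirms this is the maximum.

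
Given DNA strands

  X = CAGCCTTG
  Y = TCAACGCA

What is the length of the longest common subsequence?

4

Let dp[i][j] be the LCS length of the first i bases of X and the first j bases of Y. dp[i][j] = dp[i-1][j-1]+1 when the i-th and j-th bases match, else max(dp[i-1][j], dp[i][j-1]).
    ·  T  C  A  A  C  G  C  A
 ·  0  0  0  0  0  0  0  0  0
 C  0  0  1  1  1  1  1  1  1
 A  0  0  1  2  2  2  2  2  2
 G  0  0  1  2  2  2  3  3  3
 C  0  0  1  2  2  3  3  4  4
 C  0  0  1  2  2  3  3  4  4
 T  0  1  1  2  2  3  3  4  4
 T  0  1  1  2  2  3  3  4  4
 G  0  1  1  2  2  3  4  4  4
dp[8][8] = 4. One LCS (by backtracking along matches): CAGC.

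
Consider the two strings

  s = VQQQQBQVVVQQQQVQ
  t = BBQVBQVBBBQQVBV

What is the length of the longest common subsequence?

7

One common subsequence of length 7: V at s[1]=t[4], then B at s[6]=t[5], then Q at s[7]=t[6], then V at s[8]=t[7], then Q at s[11]=t[11], then Q at s[12]=t[12], then V at s[15]=t[15], and the DP table's final entry dp[16][15] is also 7, so no common subsequence is longer.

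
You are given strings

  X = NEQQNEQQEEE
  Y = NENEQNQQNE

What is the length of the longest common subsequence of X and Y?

Match N at X[1]=Y[3], then E at X[2]=Y[4], then Q at X[4]=Y[5], then N at X[5]=Y[6], then Q at X[7]=Y[7], then Q at X[8]=Y[8], then E at X[11]=Y[10] — 7 characters in the same relative order in both. dp[11][10] = 7 confirms this is the maximum.

7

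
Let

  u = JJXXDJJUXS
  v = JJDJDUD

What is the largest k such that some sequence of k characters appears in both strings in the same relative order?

Pick J (u #1, v #1) → J (u #2, v #2) → D (u #5, v #3) → J (u #6, v #4) → U (u #8, v #6); all 5 characters appear in both, in order. Since dp[10][7] = 5, nothing longer is possible.

5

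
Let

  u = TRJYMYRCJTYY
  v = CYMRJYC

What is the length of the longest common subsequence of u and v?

5

Taking Y at u[4]=v[2], M at u[5]=v[3], R at u[7]=v[4], J at u[9]=v[5], Y at u[11]=v[6] gives a common subsequence of length 5. Since dp[12][7] = 5, nothing longer is possible.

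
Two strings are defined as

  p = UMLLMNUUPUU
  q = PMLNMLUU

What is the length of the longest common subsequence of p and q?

Match M (p #2, q #2), then L (p #3, q #3), then L (p #4, q #6), then U (p #10, q #7), then U (p #11, q #8) — 5 characters in the same relative order in both, and the DP table's final entry dp[11][8] is also 5, so no common subsequence is longer.

5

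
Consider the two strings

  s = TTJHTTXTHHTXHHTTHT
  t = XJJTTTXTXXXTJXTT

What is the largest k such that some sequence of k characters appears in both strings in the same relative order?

Match T [1,4] → T [2,5] → T [5,6] → T [6,8] → X [7,11] → T [8,12] → X [12,14] → T [16,15] → T [18,16] — 9 characters in the same relative order in both. dp[18][16] = 9 confirms this is the maximum.

9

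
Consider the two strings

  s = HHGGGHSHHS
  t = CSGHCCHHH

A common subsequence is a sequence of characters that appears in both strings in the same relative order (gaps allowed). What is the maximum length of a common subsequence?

4

Let dp[i][j] be the LCS length of the first i characters of s and the first j characters of t. dp[i][j] = dp[i-1][j-1]+1 when the i-th and j-th characters match, else max(dp[i-1][j], dp[i][j-1]).
    ·  C  S  G  H  C  C  H  H  H
 ·  0  0  0  0  0  0  0  0  0  0
 H  0  0  0  0  1  1  1  1  1  1
 H  0  0  0  0  1  1  1  2  2  2
 G  0  0  0  1  1  1  1  2  2  2
 G  0  0  0  1  1  1  1  2  2  2
 G  0  0  0  1  1  1  1  2  2  2
 H  0  0  0  1  2  2  2  2  3  3
 S  0  0  1  1  2  2  2  2  3  3
 H  0  0  1  1  2  2  2  3  3  4
 H  0  0  1  1  2  2  2  3  4  4
 S  0  0  1  1  2  2  2  3  4  4
dp[10][9] = 4. One LCS (by backtracking along matches): HHHH.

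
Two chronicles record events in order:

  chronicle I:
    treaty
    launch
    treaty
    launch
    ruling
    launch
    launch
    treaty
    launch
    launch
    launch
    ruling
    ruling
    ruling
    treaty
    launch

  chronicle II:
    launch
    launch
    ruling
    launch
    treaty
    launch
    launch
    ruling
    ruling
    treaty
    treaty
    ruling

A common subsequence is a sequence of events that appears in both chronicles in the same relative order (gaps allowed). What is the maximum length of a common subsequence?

10

Match launch (chronicle I #2, chronicle II #1) → launch (chronicle I #4, chronicle II #2) → ruling (chronicle I #5, chronicle II #3) → launch (chronicle I #7, chronicle II #4) → treaty (chronicle I #8, chronicle II #5) → launch (chronicle I #10, chronicle II #6) → launch (chronicle I #11, chronicle II #7) → ruling (chronicle I #12, chronicle II #8) → ruling (chronicle I #13, chronicle II #9) → ruling (chronicle I #14, chronicle II #12) — 10 events in the same relative order in both. Since dp[16][12] = 10, nothing longer is possible.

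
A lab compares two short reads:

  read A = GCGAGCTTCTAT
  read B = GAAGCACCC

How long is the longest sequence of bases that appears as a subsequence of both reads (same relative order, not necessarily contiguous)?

5

Let dp[i][j] be the LCS length of the first i bases of read A and the first j bases of read B. dp[i][j] = dp[i-1][j-1]+1 when the i-th and j-th bases match, else max(dp[i-1][j], dp[i][j-1]).
    ·  G  A  A  G  C  A  C  C  C
 ·  0  0  0  0  0  0  0  0  0  0
 G  0  1  1  1  1  1  1  1  1  1
 C  0  1  1  1  1  2  2  2  2  2
 G  0  1  1  1  2  2  2  2  2  2
 A  0  1  2  2  2  2  3  3  3  3
 G  0  1  2  2  3  3  3  3  3  3
 C  0  1  2  2  3  4  4  4  4  4
 T  0  1  2  2  3  4  4  4  4  4
 T  0  1  2  2  3  4  4  4  4  4
 C  0  1  2  2  3  4  4  5  5  5
 T  0  1  2  2  3  4  4  5  5  5
 A  0  1  2  3  3  4  5  5  5  5
 T  0  1  2  3  3  4  5  5  5  5
dp[12][9] = 5. One LCS (by backtracking along matches): GCACC.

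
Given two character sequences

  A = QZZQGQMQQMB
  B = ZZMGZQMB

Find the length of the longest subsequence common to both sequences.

Let dp[i][j] be the LCS length of the first i characters of A and the first j characters of B. dp[i][j] = dp[i-1][j-1]+1 when the i-th and j-th characters match, else max(dp[i-1][j], dp[i][j-1]).
    ·  Z  Z  M  G  Z  Q  M  B
 ·  0  0  0  0  0  0  0  0  0
 Q  0  0  0  0  0  0  1  1  1
 Z  0  1  1  1  1  1  1  1  1
 Z  0  1  2  2  2  2  2  2  2
 Q  0  1  2  2  2  2  3  3  3
 G  0  1  2  2  3  3  3  3  3
 Q  0  1  2  2  3  3  4  4  4
 M  0  1  2  3  3  3  4  5  5
 Q  0  1  2  3  3  3  4  5  5
 Q  0  1  2  3  3  3  4  5  5
 M  0  1  2  3  3  3  4  5  5
 B  0  1  2  3  3  3  4  5  6
dp[11][8] = 6. One LCS (by backtracking along matches): ZZGQMB.

6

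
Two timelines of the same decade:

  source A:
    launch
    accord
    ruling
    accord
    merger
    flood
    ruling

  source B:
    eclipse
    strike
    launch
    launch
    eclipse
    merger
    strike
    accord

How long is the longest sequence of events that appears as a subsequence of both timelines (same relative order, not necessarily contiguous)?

One common subsequence of length 2: launch [1,4], then accord [4,8]. dp[7][8] = 2 confirms this is the maximum.

2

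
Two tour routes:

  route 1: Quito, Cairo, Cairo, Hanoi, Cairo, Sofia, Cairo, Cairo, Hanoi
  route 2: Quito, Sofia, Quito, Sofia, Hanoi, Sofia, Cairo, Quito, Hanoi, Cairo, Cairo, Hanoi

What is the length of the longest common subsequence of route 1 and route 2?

6

Taking Quito (route 1 #1, route 2 #3); then Cairo (route 1 #2, route 2 #7); then Hanoi (route 1 #4, route 2 #9); then Cairo (route 1 #7, route 2 #10); then Cairo (route 1 #8, route 2 #11); then Hanoi (route 1 #9, route 2 #12) gives a common subsequence of length 6. The LCS DP gives dp[9][12] = 6, so this is optimal.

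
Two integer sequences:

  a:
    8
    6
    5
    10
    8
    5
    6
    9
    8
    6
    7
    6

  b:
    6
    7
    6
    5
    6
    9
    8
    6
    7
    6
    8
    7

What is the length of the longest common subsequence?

8

Let dp[i][j] be the LCS length of the first i values of a and the first j values of b. dp[i][j] = dp[i-1][j-1]+1 when the i-th and j-th values match, else max(dp[i-1][j], dp[i][j-1]).
    ·  6  7  6  5  6  9  8  6  7  6  8  7
 ·  0  0  0  0  0  0  0  0  0  0  0  0  0
 8  0  0  0  0  0  0  0  1  1  1  1  1  1
 6  0  1  1  1  1  1  1  1  2  2  2  2  2
 5  0  1  1  1  2  2  2  2  2  2  2  2  2
10  0  1  1  1  2  2  2  2  2  2  2  2  2
 8  0  1  1  1  2  2  2  3  3  3  3  3  3
 5  0  1  1  1  2  2  2  3  3  3  3  3  3
 6  0  1  1  2  2  3  3  3  4  4  4  4  4
 9  0  1  1  2  2  3  4  4  4  4  4  4  4
 8  0  1  1  2  2  3  4  5  5  5  5  5  5
 6  0  1  1  2  2  3  4  5  6  6  6  6  6
 7  0  1  2  2  2  3  4  5  6  7  7  7  7
 6  0  1  2  3  3  3  4  5  6  7  8  8  8
dp[12][12] = 8. One LCS (by backtracking along matches): 6, 5, 6, 9, 8, 6, 7, 6.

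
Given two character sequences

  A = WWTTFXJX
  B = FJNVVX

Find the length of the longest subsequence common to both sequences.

Let dp[i][j] be the LCS length of the first i characters of A and the first j characters of B. dp[i][j] = dp[i-1][j-1]+1 when the i-th and j-th characters match, else max(dp[i-1][j], dp[i][j-1]).
    ·  F  J  N  V  V  X
 ·  0  0  0  0  0  0  0
 W  0  0  0  0  0  0  0
 W  0  0  0  0  0  0  0
 T  0  0  0  0  0  0  0
 T  0  0  0  0  0  0  0
 F  0  1  1  1  1  1  1
 X  0  1  1  1  1  1  2
 J  0  1  2  2  2  2  2
 X  0  1  2  2  2  2  3
dp[8][6] = 3. One LCS (by backtracking along matches): FJX.

3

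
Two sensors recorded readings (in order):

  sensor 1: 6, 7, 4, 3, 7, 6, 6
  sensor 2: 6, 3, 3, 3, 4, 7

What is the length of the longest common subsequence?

Match 6 at sensor 1[1]=sensor 2[1] → 4 at sensor 1[3]=sensor 2[5] → 7 at sensor 1[5]=sensor 2[6] — 3 values in the same relative order in both. Since dp[7][6] = 3, nothing longer is possible.

3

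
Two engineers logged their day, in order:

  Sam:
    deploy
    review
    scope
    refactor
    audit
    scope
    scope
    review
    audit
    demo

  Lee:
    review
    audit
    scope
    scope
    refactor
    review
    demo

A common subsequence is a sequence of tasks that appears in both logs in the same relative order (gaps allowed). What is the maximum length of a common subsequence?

Taking review (Sam #2, Lee #1); then audit (Sam #5, Lee #2); then scope (Sam #6, Lee #3); then scope (Sam #7, Lee #4); then review (Sam #8, Lee #6); then demo (Sam #10, Lee #7) gives a common subsequence of length 6. The LCS DP gives dp[10][7] = 6, so this is optimal.

6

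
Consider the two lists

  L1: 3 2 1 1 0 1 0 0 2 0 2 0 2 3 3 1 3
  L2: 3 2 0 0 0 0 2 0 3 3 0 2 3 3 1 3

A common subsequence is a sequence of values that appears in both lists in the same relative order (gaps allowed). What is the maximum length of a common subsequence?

Taking 3 (L1 #1, L2 #1), 2 (L1 #2, L2 #2), 0 (L1 #5, L2 #4), 0 (L1 #7, L2 #5), 0 (L1 #8, L2 #6), 2 (L1 #9, L2 #7), 0 (L1 #10, L2 #8), 0 (L1 #12, L2 #11), 2 (L1 #13, L2 #12), 3 (L1 #14, L2 #13), 3 (L1 #15, L2 #14), 1 (L1 #16, L2 #15), 3 (L1 #17, L2 #16) gives a common subsequence of length 13, and the DP table's final entry dp[17][16] is also 13, so no common subsequence is longer.

13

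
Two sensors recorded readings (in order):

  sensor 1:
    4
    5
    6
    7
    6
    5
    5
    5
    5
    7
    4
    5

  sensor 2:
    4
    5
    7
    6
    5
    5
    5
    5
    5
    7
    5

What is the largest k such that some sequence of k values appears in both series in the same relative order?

10

One common subsequence of length 10: 4 [1,1], then 5 [2,2], then 7 [4,3], then 6 [5,4], then 5 [6,6], then 5 [7,7], then 5 [8,8], then 5 [9,9], then 7 [10,10], then 5 [12,11], and the DP table's final entry dp[12][11] is also 10, so no common subsequence is longer.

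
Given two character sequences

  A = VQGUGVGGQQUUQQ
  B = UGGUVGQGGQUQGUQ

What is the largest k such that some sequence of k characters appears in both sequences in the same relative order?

Pick G [3,3] → U [4,4] → G [5,6] → G [7,8] → G [8,9] → Q [9,10] → Q [10,12] → U [12,14] → Q [14,15]; all 9 characters appear in both, in order. The LCS DP gives dp[14][15] = 9, so this is optimal.

9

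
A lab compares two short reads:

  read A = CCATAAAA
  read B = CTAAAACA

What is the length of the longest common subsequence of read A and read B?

Taking C at read A[1]=read B[1] → A at read A[3]=read B[3] → A at read A[5]=read B[4] → A at read A[6]=read B[5] → A at read A[7]=read B[6] → A at read A[8]=read B[8] gives a common subsequence of length 6. The LCS DP gives dp[8][8] = 6, so this is optimal.

6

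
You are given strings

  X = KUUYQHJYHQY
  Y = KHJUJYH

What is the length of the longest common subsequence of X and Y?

Match K [1,1] → U [3,4] → J [7,5] → Y [8,6] → H [9,7] — 5 characters in the same relative order in both, and the DP table's final entry dp[11][7] is also 5, so no common subsequence is longer.

5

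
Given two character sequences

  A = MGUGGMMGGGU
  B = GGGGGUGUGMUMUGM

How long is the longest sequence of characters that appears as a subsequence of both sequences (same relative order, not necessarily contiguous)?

7

Pick G [2,5], then U [3,6], then G [4,7], then G [5,9], then M [6,10], then M [7,12], then G [8,14]; all 7 characters appear in both, in order. Since dp[11][15] = 7, nothing longer is possible.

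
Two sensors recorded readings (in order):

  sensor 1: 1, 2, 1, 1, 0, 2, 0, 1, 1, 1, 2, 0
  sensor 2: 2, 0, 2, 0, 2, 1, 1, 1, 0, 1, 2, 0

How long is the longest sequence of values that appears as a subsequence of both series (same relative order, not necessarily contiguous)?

One common subsequence of length 9: 2 at sensor 1[2]=sensor 2[1] → 0 at sensor 1[5]=sensor 2[2] → 2 at sensor 1[6]=sensor 2[3] → 0 at sensor 1[7]=sensor 2[4] → 1 at sensor 1[8]=sensor 2[7] → 1 at sensor 1[9]=sensor 2[8] → 1 at sensor 1[10]=sensor 2[10] → 2 at sensor 1[11]=sensor 2[11] → 0 at sensor 1[12]=sensor 2[12]. Since dp[12][12] = 9, nothing longer is possible.

9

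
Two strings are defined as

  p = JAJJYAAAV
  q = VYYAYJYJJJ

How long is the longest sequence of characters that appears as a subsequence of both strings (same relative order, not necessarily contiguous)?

3

Let dp[i][j] be the LCS length of the first i characters of p and the first j characters of q. dp[i][j] = dp[i-1][j-1]+1 when the i-th and j-th characters match, else max(dp[i-1][j], dp[i][j-1]).
    ·  V  Y  Y  A  Y  J  Y  J  J  J
 ·  0  0  0  0  0  0  0  0  0  0  0
 J  0  0  0  0  0  0  1  1  1  1  1
 A  0  0  0  0  1  1  1  1  1  1  1
 J  0  0  0  0  1  1  2  2  2  2  2
 J  0  0  0  0  1  1  2  2  3  3  3
 Y  0  0  1  1  1  2  2  3  3  3  3
 A  0  0  1  1  2  2  2  3  3  3  3
 A  0  0  1  1  2  2  2  3  3  3  3
 A  0  0  1  1  2  2  2  3  3  3  3
 V  0  1  1  1  2  2  2  3  3  3  3
dp[9][10] = 3. One LCS (by backtracking along matches): JJJ.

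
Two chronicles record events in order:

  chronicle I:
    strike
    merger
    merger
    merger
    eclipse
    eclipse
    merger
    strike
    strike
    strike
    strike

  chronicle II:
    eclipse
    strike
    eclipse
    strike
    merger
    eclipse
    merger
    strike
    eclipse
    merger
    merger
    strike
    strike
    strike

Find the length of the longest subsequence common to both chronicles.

Match strike [1,4]; then merger [2,5]; then merger [3,7]; then merger [4,10]; then merger [7,11]; then strike [9,12]; then strike [10,13]; then strike [11,14] — 8 events in the same relative order in both, and the DP table's final entry dp[11][14] is also 8, so no common subsequence is longer.

8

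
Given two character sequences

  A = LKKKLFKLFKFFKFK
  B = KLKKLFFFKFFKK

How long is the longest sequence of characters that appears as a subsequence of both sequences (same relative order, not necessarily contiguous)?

11

One common subsequence of length 11: L [1,2], then K [3,3], then K [4,4], then L [5,5], then F [6,7], then F [9,8], then K [10,9], then F [11,10], then F [12,11], then K [13,12], then K [15,13]. The LCS DP gives dp[15][13] = 11, so this is optimal.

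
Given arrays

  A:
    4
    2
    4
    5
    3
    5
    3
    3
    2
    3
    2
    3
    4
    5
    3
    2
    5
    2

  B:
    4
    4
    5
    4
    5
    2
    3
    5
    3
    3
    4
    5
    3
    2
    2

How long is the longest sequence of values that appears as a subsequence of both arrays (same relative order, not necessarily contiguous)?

Match 4 (A #1, B #2) → 4 (A #3, B #4) → 5 (A #4, B #5) → 3 (A #5, B #7) → 5 (A #6, B #8) → 3 (A #10, B #9) → 3 (A #12, B #10) → 4 (A #13, B #11) → 5 (A #14, B #12) → 3 (A #15, B #13) → 2 (A #16, B #14) → 2 (A #18, B #15) — 12 values in the same relative order in both. Since dp[18][15] = 12, nothing longer is possible.

12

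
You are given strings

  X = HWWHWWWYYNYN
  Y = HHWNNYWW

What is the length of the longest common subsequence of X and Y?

5

Let dp[i][j] be the LCS length of the first i characters of X and the first j characters of Y. dp[i][j] = dp[i-1][j-1]+1 when the i-th and j-th characters match, else max(dp[i-1][j], dp[i][j-1]).
    ·  H  H  W  N  N  Y  W  W
 ·  0  0  0  0  0  0  0  0  0
 H  0  1  1  1  1  1  1  1  1
 W  0  1  1  2  2  2  2  2  2
 W  0  1  1  2  2  2  2  3  3
 H  0  1  2  2  2  2  2  3  3
 W  0  1  2  3  3  3  3  3  4
 W  0  1  2  3  3  3  3  4  4
 W  0  1  2  3  3  3  3  4  5
 Y  0  1  2  3  3  3  4  4  5
 Y  0  1  2  3  3  3  4  4  5
 N  0  1  2  3  4  4  4  4  5
 Y  0  1  2  3  4  4  5  5  5
 N  0  1  2  3  4  5  5  5  5
dp[12][8] = 5. One LCS (by backtracking along matches): HHWWW.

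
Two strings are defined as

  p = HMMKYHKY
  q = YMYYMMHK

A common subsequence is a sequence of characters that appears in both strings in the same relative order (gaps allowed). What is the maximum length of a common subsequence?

Let dp[i][j] be the LCS length of the first i characters of p and the first j characters of q. dp[i][j] = dp[i-1][j-1]+1 when the i-th and j-th characters match, else max(dp[i-1][j], dp[i][j-1]).
    ·  Y  M  Y  Y  M  M  H  K
 ·  0  0  0  0  0  0  0  0  0
 H  0  0  0  0  0  0  0  1  1
 M  0  0  1  1  1  1  1  1  1
 M  0  0  1  1  1  2  2  2  2
 K  0  0  1  1  1  2  2  2  3
 Y  0  1  1  2  2  2  2  2  3
 H  0  1  1  2  2  2  2  3  3
 K  0  1  1  2  2  2  2  3  4
 Y  0  1  1  2  3  3  3  3  4
dp[8][8] = 4. One LCS (by backtracking along matches): MMHK.

4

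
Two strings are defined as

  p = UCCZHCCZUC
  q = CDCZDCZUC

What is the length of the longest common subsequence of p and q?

One common subsequence of length 7: C at p[2]=q[1], C at p[3]=q[3], Z at p[4]=q[4], C at p[7]=q[6], Z at p[8]=q[7], U at p[9]=q[8], C at p[10]=q[9], and the DP table's final entry dp[10][9] is also 7, so no common subsequence is longer.

7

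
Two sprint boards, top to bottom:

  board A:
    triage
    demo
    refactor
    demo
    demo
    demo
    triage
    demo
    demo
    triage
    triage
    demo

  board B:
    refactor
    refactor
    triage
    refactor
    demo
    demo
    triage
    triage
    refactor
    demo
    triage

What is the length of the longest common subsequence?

7

Taking triage (board A #1, board B #3), then refactor (board A #3, board B #4), then demo (board A #4, board B #5), then demo (board A #5, board B #6), then triage (board A #7, board B #8), then demo (board A #9, board B #10), then triage (board A #11, board B #11) gives a common subsequence of length 7. Since dp[12][11] = 7, nothing longer is possible.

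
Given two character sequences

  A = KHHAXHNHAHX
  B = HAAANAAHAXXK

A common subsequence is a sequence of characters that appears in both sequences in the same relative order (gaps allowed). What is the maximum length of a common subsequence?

6

Pick H (A #2, B #1); then A (A #4, B #4); then N (A #7, B #5); then H (A #8, B #8); then A (A #9, B #9); then X (A #11, B #11); all 6 characters appear in both, in order. Since dp[11][12] = 6, nothing longer is possible.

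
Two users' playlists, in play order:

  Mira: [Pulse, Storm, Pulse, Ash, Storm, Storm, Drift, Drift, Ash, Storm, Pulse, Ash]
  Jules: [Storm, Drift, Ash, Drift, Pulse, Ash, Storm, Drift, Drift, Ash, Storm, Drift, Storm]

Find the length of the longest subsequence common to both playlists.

8

Taking Storm at Mira[2]=Jules[1]; then Pulse at Mira[3]=Jules[5]; then Ash at Mira[4]=Jules[6]; then Storm at Mira[6]=Jules[7]; then Drift at Mira[7]=Jules[8]; then Drift at Mira[8]=Jules[9]; then Ash at Mira[9]=Jules[10]; then Storm at Mira[10]=Jules[13] gives a common subsequence of length 8. Since dp[12][13] = 8, nothing longer is possible.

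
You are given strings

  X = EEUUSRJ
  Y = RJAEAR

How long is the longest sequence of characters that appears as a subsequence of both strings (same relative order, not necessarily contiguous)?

Pick E at X[1]=Y[4], then R at X[6]=Y[6]; all 2 characters appear in both, in order. Since dp[7][6] = 2, nothing longer is possible.

2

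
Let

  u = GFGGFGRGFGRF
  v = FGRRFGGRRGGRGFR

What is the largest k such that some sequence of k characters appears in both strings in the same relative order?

9

Match G at u[1]=v[2] → F at u[2]=v[5] → G at u[3]=v[7] → G at u[4]=v[10] → G at u[6]=v[11] → R at u[7]=v[12] → G at u[8]=v[13] → F at u[9]=v[14] → R at u[11]=v[15] — 9 characters in the same relative order in both. dp[12][15] = 9 confirms this is the maximum.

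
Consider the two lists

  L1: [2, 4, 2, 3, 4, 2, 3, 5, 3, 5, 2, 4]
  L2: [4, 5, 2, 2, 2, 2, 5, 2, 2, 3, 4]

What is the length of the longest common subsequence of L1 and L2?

Let dp[i][j] be the LCS length of the first i values of L1 and the first j values of L2. dp[i][j] = dp[i-1][j-1]+1 when the i-th and j-th values match, else max(dp[i-1][j], dp[i][j-1]).
    ·  4  5  2  2  2  2  5  2  2  3  4
 ·  0  0  0  0  0  0  0  0  0  0  0  0
 2  0  0  0  1  1  1  1  1  1  1  1  1
 4  0  1  1  1  1  1  1  1  1  1  1  2
 2  0  1  1  2  2  2  2  2  2  2  2  2
 3  0  1  1  2  2  2  2  2  2  2  3  3
 4  0  1  1  2  2  2  2  2  2  2  3  4
 2  0  1  1  2  3  3  3  3  3  3  3  4
 3  0  1  1  2  3  3  3  3  3  3  4  4
 5  0  1  2  2  3  3  3  4  4  4  4  4
 3  0  1  2  2  3  3  3  4  4  4  5  5
 5  0  1  2  2  3  3  3  4  4  4  5  5
 2  0  1  2  3  3  4  4  4  5  5  5  5
 4  0  1  2  3  3  4  4  4  5  5  5  6
dp[12][11] = 6. One LCS (by backtracking along matches): 2, 2, 2, 5, 3, 4.

6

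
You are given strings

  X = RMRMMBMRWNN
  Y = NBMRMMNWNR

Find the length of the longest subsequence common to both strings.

6

Match M (X #2, Y #3) → R (X #3, Y #4) → M (X #4, Y #5) → M (X #5, Y #6) → W (X #9, Y #8) → N (X #10, Y #9) — 6 characters in the same relative order in both. The LCS DP gives dp[11][10] = 6, so this is optimal.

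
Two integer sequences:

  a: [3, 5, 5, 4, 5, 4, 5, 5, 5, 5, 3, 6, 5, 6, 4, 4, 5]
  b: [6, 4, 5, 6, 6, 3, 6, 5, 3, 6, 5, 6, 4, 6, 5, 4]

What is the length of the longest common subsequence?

9

Taking 4 (a #4, b #2); then 5 (a #5, b #3); then 5 (a #10, b #8); then 3 (a #11, b #9); then 6 (a #12, b #10); then 5 (a #13, b #11); then 6 (a #14, b #12); then 4 (a #15, b #13); then 4 (a #16, b #16) gives a common subsequence of length 9. Since dp[17][16] = 9, nothing longer is possible.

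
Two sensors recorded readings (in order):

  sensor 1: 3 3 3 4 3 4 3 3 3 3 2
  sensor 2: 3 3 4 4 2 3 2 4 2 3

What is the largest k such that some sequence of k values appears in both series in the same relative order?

Let dp[i][j] be the LCS length of the first i values of sensor 1 and the first j values of sensor 2. dp[i][j] = dp[i-1][j-1]+1 when the i-th and j-th values match, else max(dp[i-1][j], dp[i][j-1]).
    ·  3  3  4  4  2  3  2  4  2  3
 ·  0  0  0  0  0  0  0  0  0  0  0
 3  0  1  1  1  1  1  1  1  1  1  1
 3  0  1  2  2  2  2  2  2  2  2  2
 3  0  1  2  2  2  2  3  3  3  3  3
 4  0  1  2  3  3  3  3  3  4  4  4
 3  0  1  2  3  3  3  4  4  4  4  5
 4  0  1  2  3  4  4  4  4  5  5  5
 3  0  1  2  3  4  4  5  5  5  5  6
 3  0  1  2  3  4  4  5  5  5  5  6
 3  0  1  2  3  4  4  5  5  5  5  6
 3  0  1  2  3  4  4  5  5  5  5  6
 2  0  1  2  3  4  5  5  6  6  6  6
dp[11][10] = 6. One LCS (by backtracking along matches): 3, 3, 4, 3, 4, 3.

6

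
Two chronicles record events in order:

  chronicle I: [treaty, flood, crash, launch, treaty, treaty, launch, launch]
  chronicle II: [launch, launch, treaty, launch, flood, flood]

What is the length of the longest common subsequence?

Match launch [4,2] → treaty [6,3] → launch [7,4] — 3 events in the same relative order in both. The LCS DP gives dp[8][6] = 3, so this is optimal.

3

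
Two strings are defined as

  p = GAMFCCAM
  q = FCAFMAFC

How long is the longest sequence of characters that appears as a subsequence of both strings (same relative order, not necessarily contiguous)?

4

Match A (p #2, q #3); then M (p #3, q #5); then F (p #4, q #7); then C (p #6, q #8) — 4 characters in the same relative order in both, and the DP table's final entry dp[8][8] is also 4, so no common subsequence is longer.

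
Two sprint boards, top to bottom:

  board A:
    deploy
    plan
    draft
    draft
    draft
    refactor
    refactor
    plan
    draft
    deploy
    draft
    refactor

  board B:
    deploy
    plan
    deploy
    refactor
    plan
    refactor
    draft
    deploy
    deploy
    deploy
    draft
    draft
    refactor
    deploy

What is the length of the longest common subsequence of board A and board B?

8

One common subsequence of length 8: deploy [1,1], then plan [2,2], then refactor [6,4], then refactor [7,6], then draft [9,7], then deploy [10,10], then draft [11,12], then refactor [12,13]. dp[12][14] = 8 confirms this is the maximum.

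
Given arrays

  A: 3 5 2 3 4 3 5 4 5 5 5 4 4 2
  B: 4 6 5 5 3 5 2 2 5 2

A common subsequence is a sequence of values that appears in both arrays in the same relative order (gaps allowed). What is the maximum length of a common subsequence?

6

One common subsequence of length 6: 4 (A #5, B #1); then 5 (A #7, B #3); then 5 (A #9, B #4); then 5 (A #10, B #6); then 5 (A #11, B #9); then 2 (A #14, B #10). The LCS DP gives dp[14][10] = 6, so this is optimal.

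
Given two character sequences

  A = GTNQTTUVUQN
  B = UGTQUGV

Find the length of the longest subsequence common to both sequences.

Taking G (A #1, B #2), T (A #2, B #3), Q (A #4, B #4), U (A #7, B #5), V (A #8, B #7) gives a common subsequence of length 5. dp[11][7] = 5 confirms this is the maximum.

5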